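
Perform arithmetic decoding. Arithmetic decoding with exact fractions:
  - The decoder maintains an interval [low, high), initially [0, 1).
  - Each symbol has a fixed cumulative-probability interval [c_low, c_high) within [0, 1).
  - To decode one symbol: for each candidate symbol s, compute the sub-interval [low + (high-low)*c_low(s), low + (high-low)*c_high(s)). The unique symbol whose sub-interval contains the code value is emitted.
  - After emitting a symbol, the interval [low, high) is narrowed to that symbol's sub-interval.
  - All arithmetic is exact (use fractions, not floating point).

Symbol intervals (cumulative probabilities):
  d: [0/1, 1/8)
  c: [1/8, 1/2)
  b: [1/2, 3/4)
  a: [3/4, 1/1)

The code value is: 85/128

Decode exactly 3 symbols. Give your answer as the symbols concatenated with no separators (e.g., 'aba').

Step 1: interval [0/1, 1/1), width = 1/1 - 0/1 = 1/1
  'd': [0/1 + 1/1*0/1, 0/1 + 1/1*1/8) = [0/1, 1/8)
  'c': [0/1 + 1/1*1/8, 0/1 + 1/1*1/2) = [1/8, 1/2)
  'b': [0/1 + 1/1*1/2, 0/1 + 1/1*3/4) = [1/2, 3/4) <- contains code 85/128
  'a': [0/1 + 1/1*3/4, 0/1 + 1/1*1/1) = [3/4, 1/1)
  emit 'b', narrow to [1/2, 3/4)
Step 2: interval [1/2, 3/4), width = 3/4 - 1/2 = 1/4
  'd': [1/2 + 1/4*0/1, 1/2 + 1/4*1/8) = [1/2, 17/32)
  'c': [1/2 + 1/4*1/8, 1/2 + 1/4*1/2) = [17/32, 5/8)
  'b': [1/2 + 1/4*1/2, 1/2 + 1/4*3/4) = [5/8, 11/16) <- contains code 85/128
  'a': [1/2 + 1/4*3/4, 1/2 + 1/4*1/1) = [11/16, 3/4)
  emit 'b', narrow to [5/8, 11/16)
Step 3: interval [5/8, 11/16), width = 11/16 - 5/8 = 1/16
  'd': [5/8 + 1/16*0/1, 5/8 + 1/16*1/8) = [5/8, 81/128)
  'c': [5/8 + 1/16*1/8, 5/8 + 1/16*1/2) = [81/128, 21/32)
  'b': [5/8 + 1/16*1/2, 5/8 + 1/16*3/4) = [21/32, 43/64) <- contains code 85/128
  'a': [5/8 + 1/16*3/4, 5/8 + 1/16*1/1) = [43/64, 11/16)
  emit 'b', narrow to [21/32, 43/64)

Answer: bbb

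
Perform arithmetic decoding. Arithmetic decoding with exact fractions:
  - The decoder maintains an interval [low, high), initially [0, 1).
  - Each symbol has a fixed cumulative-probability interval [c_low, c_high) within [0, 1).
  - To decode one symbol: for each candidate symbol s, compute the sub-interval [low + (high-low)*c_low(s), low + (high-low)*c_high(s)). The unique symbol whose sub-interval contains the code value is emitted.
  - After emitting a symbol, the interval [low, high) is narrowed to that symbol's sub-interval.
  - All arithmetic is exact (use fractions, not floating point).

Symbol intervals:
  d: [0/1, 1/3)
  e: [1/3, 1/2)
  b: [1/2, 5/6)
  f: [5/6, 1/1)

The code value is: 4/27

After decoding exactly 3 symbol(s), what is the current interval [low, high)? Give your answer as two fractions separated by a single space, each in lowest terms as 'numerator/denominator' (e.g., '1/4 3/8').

Answer: 5/36 17/108

Derivation:
Step 1: interval [0/1, 1/1), width = 1/1 - 0/1 = 1/1
  'd': [0/1 + 1/1*0/1, 0/1 + 1/1*1/3) = [0/1, 1/3) <- contains code 4/27
  'e': [0/1 + 1/1*1/3, 0/1 + 1/1*1/2) = [1/3, 1/2)
  'b': [0/1 + 1/1*1/2, 0/1 + 1/1*5/6) = [1/2, 5/6)
  'f': [0/1 + 1/1*5/6, 0/1 + 1/1*1/1) = [5/6, 1/1)
  emit 'd', narrow to [0/1, 1/3)
Step 2: interval [0/1, 1/3), width = 1/3 - 0/1 = 1/3
  'd': [0/1 + 1/3*0/1, 0/1 + 1/3*1/3) = [0/1, 1/9)
  'e': [0/1 + 1/3*1/3, 0/1 + 1/3*1/2) = [1/9, 1/6) <- contains code 4/27
  'b': [0/1 + 1/3*1/2, 0/1 + 1/3*5/6) = [1/6, 5/18)
  'f': [0/1 + 1/3*5/6, 0/1 + 1/3*1/1) = [5/18, 1/3)
  emit 'e', narrow to [1/9, 1/6)
Step 3: interval [1/9, 1/6), width = 1/6 - 1/9 = 1/18
  'd': [1/9 + 1/18*0/1, 1/9 + 1/18*1/3) = [1/9, 7/54)
  'e': [1/9 + 1/18*1/3, 1/9 + 1/18*1/2) = [7/54, 5/36)
  'b': [1/9 + 1/18*1/2, 1/9 + 1/18*5/6) = [5/36, 17/108) <- contains code 4/27
  'f': [1/9 + 1/18*5/6, 1/9 + 1/18*1/1) = [17/108, 1/6)
  emit 'b', narrow to [5/36, 17/108)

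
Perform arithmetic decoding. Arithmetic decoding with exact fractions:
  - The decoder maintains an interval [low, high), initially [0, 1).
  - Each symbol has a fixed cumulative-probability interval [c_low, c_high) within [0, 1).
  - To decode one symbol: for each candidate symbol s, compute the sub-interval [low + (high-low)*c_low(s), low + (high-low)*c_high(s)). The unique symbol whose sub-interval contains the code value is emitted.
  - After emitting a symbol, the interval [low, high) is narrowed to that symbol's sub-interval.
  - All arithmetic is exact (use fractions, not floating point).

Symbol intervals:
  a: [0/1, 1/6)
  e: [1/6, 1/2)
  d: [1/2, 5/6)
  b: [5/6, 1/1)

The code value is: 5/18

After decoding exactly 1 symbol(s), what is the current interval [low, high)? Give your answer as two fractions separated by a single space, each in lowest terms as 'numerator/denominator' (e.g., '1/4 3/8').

Answer: 1/6 1/2

Derivation:
Step 1: interval [0/1, 1/1), width = 1/1 - 0/1 = 1/1
  'a': [0/1 + 1/1*0/1, 0/1 + 1/1*1/6) = [0/1, 1/6)
  'e': [0/1 + 1/1*1/6, 0/1 + 1/1*1/2) = [1/6, 1/2) <- contains code 5/18
  'd': [0/1 + 1/1*1/2, 0/1 + 1/1*5/6) = [1/2, 5/6)
  'b': [0/1 + 1/1*5/6, 0/1 + 1/1*1/1) = [5/6, 1/1)
  emit 'e', narrow to [1/6, 1/2)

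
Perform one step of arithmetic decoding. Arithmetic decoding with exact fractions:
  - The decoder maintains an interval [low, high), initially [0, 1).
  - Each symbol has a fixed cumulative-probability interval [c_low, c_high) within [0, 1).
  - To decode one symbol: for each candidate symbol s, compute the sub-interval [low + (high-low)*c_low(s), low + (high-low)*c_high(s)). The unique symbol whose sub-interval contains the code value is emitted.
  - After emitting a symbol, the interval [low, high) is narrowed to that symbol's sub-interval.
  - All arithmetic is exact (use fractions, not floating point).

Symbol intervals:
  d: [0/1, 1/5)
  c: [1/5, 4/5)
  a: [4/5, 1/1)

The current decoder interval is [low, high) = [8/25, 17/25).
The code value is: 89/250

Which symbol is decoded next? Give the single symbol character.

Interval width = high − low = 17/25 − 8/25 = 9/25
Scaled code = (code − low) / width = (89/250 − 8/25) / 9/25 = 1/10
  d: [0/1, 1/5) ← scaled code falls here ✓
  c: [1/5, 4/5) 
  a: [4/5, 1/1) 

Answer: d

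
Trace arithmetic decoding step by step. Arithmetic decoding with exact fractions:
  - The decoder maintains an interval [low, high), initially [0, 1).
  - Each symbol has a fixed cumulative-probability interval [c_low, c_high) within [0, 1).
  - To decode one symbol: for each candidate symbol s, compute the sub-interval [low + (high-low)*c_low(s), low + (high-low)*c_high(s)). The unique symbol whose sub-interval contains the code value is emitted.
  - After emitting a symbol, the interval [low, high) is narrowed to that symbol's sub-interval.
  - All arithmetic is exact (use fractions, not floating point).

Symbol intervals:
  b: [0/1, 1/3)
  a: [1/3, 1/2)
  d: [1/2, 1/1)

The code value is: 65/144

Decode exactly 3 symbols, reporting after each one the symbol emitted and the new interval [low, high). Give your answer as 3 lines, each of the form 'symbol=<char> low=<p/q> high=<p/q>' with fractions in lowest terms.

Step 1: interval [0/1, 1/1), width = 1/1 - 0/1 = 1/1
  'b': [0/1 + 1/1*0/1, 0/1 + 1/1*1/3) = [0/1, 1/3)
  'a': [0/1 + 1/1*1/3, 0/1 + 1/1*1/2) = [1/3, 1/2) <- contains code 65/144
  'd': [0/1 + 1/1*1/2, 0/1 + 1/1*1/1) = [1/2, 1/1)
  emit 'a', narrow to [1/3, 1/2)
Step 2: interval [1/3, 1/2), width = 1/2 - 1/3 = 1/6
  'b': [1/3 + 1/6*0/1, 1/3 + 1/6*1/3) = [1/3, 7/18)
  'a': [1/3 + 1/6*1/3, 1/3 + 1/6*1/2) = [7/18, 5/12)
  'd': [1/3 + 1/6*1/2, 1/3 + 1/6*1/1) = [5/12, 1/2) <- contains code 65/144
  emit 'd', narrow to [5/12, 1/2)
Step 3: interval [5/12, 1/2), width = 1/2 - 5/12 = 1/12
  'b': [5/12 + 1/12*0/1, 5/12 + 1/12*1/3) = [5/12, 4/9)
  'a': [5/12 + 1/12*1/3, 5/12 + 1/12*1/2) = [4/9, 11/24) <- contains code 65/144
  'd': [5/12 + 1/12*1/2, 5/12 + 1/12*1/1) = [11/24, 1/2)
  emit 'a', narrow to [4/9, 11/24)

Answer: symbol=a low=1/3 high=1/2
symbol=d low=5/12 high=1/2
symbol=a low=4/9 high=11/24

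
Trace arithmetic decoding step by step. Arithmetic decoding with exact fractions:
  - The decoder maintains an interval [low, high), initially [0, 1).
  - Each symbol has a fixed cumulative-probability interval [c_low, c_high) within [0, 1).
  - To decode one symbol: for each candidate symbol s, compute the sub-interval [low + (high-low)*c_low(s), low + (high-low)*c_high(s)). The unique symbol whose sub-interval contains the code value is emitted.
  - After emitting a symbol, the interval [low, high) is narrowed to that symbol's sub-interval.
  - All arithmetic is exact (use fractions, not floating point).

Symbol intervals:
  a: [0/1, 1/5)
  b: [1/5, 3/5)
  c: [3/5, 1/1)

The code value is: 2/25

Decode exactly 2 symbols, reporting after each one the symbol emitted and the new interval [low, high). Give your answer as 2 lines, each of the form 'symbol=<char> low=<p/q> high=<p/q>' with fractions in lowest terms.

Answer: symbol=a low=0/1 high=1/5
symbol=b low=1/25 high=3/25

Derivation:
Step 1: interval [0/1, 1/1), width = 1/1 - 0/1 = 1/1
  'a': [0/1 + 1/1*0/1, 0/1 + 1/1*1/5) = [0/1, 1/5) <- contains code 2/25
  'b': [0/1 + 1/1*1/5, 0/1 + 1/1*3/5) = [1/5, 3/5)
  'c': [0/1 + 1/1*3/5, 0/1 + 1/1*1/1) = [3/5, 1/1)
  emit 'a', narrow to [0/1, 1/5)
Step 2: interval [0/1, 1/5), width = 1/5 - 0/1 = 1/5
  'a': [0/1 + 1/5*0/1, 0/1 + 1/5*1/5) = [0/1, 1/25)
  'b': [0/1 + 1/5*1/5, 0/1 + 1/5*3/5) = [1/25, 3/25) <- contains code 2/25
  'c': [0/1 + 1/5*3/5, 0/1 + 1/5*1/1) = [3/25, 1/5)
  emit 'b', narrow to [1/25, 3/25)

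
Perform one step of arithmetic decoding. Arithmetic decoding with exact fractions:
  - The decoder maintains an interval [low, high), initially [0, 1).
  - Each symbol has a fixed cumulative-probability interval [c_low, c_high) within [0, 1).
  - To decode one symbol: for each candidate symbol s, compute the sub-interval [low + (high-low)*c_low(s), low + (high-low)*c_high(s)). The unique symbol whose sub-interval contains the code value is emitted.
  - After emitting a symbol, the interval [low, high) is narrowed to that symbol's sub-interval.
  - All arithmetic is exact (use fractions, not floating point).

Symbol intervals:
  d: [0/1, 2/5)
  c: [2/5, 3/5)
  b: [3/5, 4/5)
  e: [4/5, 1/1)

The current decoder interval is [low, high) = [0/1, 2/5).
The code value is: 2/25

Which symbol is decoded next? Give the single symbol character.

Interval width = high − low = 2/5 − 0/1 = 2/5
Scaled code = (code − low) / width = (2/25 − 0/1) / 2/5 = 1/5
  d: [0/1, 2/5) ← scaled code falls here ✓
  c: [2/5, 3/5) 
  b: [3/5, 4/5) 
  e: [4/5, 1/1) 

Answer: d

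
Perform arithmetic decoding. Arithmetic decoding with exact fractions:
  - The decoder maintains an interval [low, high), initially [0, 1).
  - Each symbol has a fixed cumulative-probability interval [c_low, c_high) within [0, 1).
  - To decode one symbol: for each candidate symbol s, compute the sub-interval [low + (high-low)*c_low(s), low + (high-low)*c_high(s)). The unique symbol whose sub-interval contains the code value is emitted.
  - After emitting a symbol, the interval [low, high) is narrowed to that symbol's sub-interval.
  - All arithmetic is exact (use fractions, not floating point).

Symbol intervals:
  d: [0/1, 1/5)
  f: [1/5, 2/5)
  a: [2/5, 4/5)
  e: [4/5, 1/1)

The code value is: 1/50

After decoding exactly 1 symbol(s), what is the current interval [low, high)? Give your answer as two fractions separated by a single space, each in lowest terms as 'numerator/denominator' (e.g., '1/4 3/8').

Answer: 0/1 1/5

Derivation:
Step 1: interval [0/1, 1/1), width = 1/1 - 0/1 = 1/1
  'd': [0/1 + 1/1*0/1, 0/1 + 1/1*1/5) = [0/1, 1/5) <- contains code 1/50
  'f': [0/1 + 1/1*1/5, 0/1 + 1/1*2/5) = [1/5, 2/5)
  'a': [0/1 + 1/1*2/5, 0/1 + 1/1*4/5) = [2/5, 4/5)
  'e': [0/1 + 1/1*4/5, 0/1 + 1/1*1/1) = [4/5, 1/1)
  emit 'd', narrow to [0/1, 1/5)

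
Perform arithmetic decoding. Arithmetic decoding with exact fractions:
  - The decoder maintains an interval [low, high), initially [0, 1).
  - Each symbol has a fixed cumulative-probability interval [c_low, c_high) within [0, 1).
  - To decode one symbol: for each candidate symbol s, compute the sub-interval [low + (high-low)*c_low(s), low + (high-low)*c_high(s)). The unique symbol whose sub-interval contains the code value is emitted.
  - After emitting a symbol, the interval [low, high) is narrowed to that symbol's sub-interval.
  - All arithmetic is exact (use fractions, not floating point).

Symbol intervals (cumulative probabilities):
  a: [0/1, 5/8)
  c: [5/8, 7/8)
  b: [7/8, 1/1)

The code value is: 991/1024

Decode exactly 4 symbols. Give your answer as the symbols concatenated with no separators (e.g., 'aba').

Step 1: interval [0/1, 1/1), width = 1/1 - 0/1 = 1/1
  'a': [0/1 + 1/1*0/1, 0/1 + 1/1*5/8) = [0/1, 5/8)
  'c': [0/1 + 1/1*5/8, 0/1 + 1/1*7/8) = [5/8, 7/8)
  'b': [0/1 + 1/1*7/8, 0/1 + 1/1*1/1) = [7/8, 1/1) <- contains code 991/1024
  emit 'b', narrow to [7/8, 1/1)
Step 2: interval [7/8, 1/1), width = 1/1 - 7/8 = 1/8
  'a': [7/8 + 1/8*0/1, 7/8 + 1/8*5/8) = [7/8, 61/64)
  'c': [7/8 + 1/8*5/8, 7/8 + 1/8*7/8) = [61/64, 63/64) <- contains code 991/1024
  'b': [7/8 + 1/8*7/8, 7/8 + 1/8*1/1) = [63/64, 1/1)
  emit 'c', narrow to [61/64, 63/64)
Step 3: interval [61/64, 63/64), width = 63/64 - 61/64 = 1/32
  'a': [61/64 + 1/32*0/1, 61/64 + 1/32*5/8) = [61/64, 249/256) <- contains code 991/1024
  'c': [61/64 + 1/32*5/8, 61/64 + 1/32*7/8) = [249/256, 251/256)
  'b': [61/64 + 1/32*7/8, 61/64 + 1/32*1/1) = [251/256, 63/64)
  emit 'a', narrow to [61/64, 249/256)
Step 4: interval [61/64, 249/256), width = 249/256 - 61/64 = 5/256
  'a': [61/64 + 5/256*0/1, 61/64 + 5/256*5/8) = [61/64, 1977/2048)
  'c': [61/64 + 5/256*5/8, 61/64 + 5/256*7/8) = [1977/2048, 1987/2048) <- contains code 991/1024
  'b': [61/64 + 5/256*7/8, 61/64 + 5/256*1/1) = [1987/2048, 249/256)
  emit 'c', narrow to [1977/2048, 1987/2048)

Answer: bcac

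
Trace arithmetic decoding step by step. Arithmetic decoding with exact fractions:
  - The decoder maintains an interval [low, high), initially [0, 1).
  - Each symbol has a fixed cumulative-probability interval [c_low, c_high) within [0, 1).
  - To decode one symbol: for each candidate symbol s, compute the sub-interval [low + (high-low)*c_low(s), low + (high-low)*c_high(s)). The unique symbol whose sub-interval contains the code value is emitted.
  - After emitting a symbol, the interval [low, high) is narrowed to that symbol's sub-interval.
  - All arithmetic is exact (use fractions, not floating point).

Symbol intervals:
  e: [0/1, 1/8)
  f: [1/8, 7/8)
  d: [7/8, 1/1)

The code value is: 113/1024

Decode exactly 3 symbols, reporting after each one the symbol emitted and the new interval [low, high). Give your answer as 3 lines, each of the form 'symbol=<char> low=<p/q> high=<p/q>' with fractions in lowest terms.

Answer: symbol=e low=0/1 high=1/8
symbol=d low=7/64 high=1/8
symbol=e low=7/64 high=57/512

Derivation:
Step 1: interval [0/1, 1/1), width = 1/1 - 0/1 = 1/1
  'e': [0/1 + 1/1*0/1, 0/1 + 1/1*1/8) = [0/1, 1/8) <- contains code 113/1024
  'f': [0/1 + 1/1*1/8, 0/1 + 1/1*7/8) = [1/8, 7/8)
  'd': [0/1 + 1/1*7/8, 0/1 + 1/1*1/1) = [7/8, 1/1)
  emit 'e', narrow to [0/1, 1/8)
Step 2: interval [0/1, 1/8), width = 1/8 - 0/1 = 1/8
  'e': [0/1 + 1/8*0/1, 0/1 + 1/8*1/8) = [0/1, 1/64)
  'f': [0/1 + 1/8*1/8, 0/1 + 1/8*7/8) = [1/64, 7/64)
  'd': [0/1 + 1/8*7/8, 0/1 + 1/8*1/1) = [7/64, 1/8) <- contains code 113/1024
  emit 'd', narrow to [7/64, 1/8)
Step 3: interval [7/64, 1/8), width = 1/8 - 7/64 = 1/64
  'e': [7/64 + 1/64*0/1, 7/64 + 1/64*1/8) = [7/64, 57/512) <- contains code 113/1024
  'f': [7/64 + 1/64*1/8, 7/64 + 1/64*7/8) = [57/512, 63/512)
  'd': [7/64 + 1/64*7/8, 7/64 + 1/64*1/1) = [63/512, 1/8)
  emit 'e', narrow to [7/64, 57/512)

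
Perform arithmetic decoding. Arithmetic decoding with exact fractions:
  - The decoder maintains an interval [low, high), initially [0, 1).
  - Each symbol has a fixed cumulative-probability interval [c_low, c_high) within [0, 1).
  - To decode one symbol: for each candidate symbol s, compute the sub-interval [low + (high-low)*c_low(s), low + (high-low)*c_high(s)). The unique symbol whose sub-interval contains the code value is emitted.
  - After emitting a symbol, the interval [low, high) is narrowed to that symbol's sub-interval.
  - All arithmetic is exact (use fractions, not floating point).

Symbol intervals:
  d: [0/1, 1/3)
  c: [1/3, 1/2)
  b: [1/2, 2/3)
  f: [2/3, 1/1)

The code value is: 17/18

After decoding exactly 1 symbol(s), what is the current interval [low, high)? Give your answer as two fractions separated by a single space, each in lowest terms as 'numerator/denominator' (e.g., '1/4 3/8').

Answer: 2/3 1/1

Derivation:
Step 1: interval [0/1, 1/1), width = 1/1 - 0/1 = 1/1
  'd': [0/1 + 1/1*0/1, 0/1 + 1/1*1/3) = [0/1, 1/3)
  'c': [0/1 + 1/1*1/3, 0/1 + 1/1*1/2) = [1/3, 1/2)
  'b': [0/1 + 1/1*1/2, 0/1 + 1/1*2/3) = [1/2, 2/3)
  'f': [0/1 + 1/1*2/3, 0/1 + 1/1*1/1) = [2/3, 1/1) <- contains code 17/18
  emit 'f', narrow to [2/3, 1/1)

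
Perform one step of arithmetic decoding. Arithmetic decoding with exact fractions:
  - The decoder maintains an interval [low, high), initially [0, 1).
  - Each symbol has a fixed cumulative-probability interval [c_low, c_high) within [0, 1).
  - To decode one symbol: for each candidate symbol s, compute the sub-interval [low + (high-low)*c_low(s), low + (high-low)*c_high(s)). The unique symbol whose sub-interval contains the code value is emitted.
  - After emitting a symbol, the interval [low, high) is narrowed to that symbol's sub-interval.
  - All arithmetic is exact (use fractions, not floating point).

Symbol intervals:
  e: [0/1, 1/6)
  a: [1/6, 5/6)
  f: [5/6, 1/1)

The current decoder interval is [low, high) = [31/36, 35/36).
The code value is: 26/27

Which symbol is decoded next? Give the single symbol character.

Interval width = high − low = 35/36 − 31/36 = 1/9
Scaled code = (code − low) / width = (26/27 − 31/36) / 1/9 = 11/12
  e: [0/1, 1/6) 
  a: [1/6, 5/6) 
  f: [5/6, 1/1) ← scaled code falls here ✓

Answer: f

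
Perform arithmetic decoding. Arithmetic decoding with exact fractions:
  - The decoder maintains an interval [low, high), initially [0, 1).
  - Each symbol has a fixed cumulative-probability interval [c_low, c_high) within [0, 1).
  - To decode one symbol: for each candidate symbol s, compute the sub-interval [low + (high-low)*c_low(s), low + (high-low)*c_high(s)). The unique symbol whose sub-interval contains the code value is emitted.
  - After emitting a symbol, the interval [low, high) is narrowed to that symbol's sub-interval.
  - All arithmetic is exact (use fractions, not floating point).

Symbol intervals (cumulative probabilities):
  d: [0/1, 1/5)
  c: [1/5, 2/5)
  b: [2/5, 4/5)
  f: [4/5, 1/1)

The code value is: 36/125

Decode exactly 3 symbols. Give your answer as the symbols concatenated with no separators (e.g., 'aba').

Step 1: interval [0/1, 1/1), width = 1/1 - 0/1 = 1/1
  'd': [0/1 + 1/1*0/1, 0/1 + 1/1*1/5) = [0/1, 1/5)
  'c': [0/1 + 1/1*1/5, 0/1 + 1/1*2/5) = [1/5, 2/5) <- contains code 36/125
  'b': [0/1 + 1/1*2/5, 0/1 + 1/1*4/5) = [2/5, 4/5)
  'f': [0/1 + 1/1*4/5, 0/1 + 1/1*1/1) = [4/5, 1/1)
  emit 'c', narrow to [1/5, 2/5)
Step 2: interval [1/5, 2/5), width = 2/5 - 1/5 = 1/5
  'd': [1/5 + 1/5*0/1, 1/5 + 1/5*1/5) = [1/5, 6/25)
  'c': [1/5 + 1/5*1/5, 1/5 + 1/5*2/5) = [6/25, 7/25)
  'b': [1/5 + 1/5*2/5, 1/5 + 1/5*4/5) = [7/25, 9/25) <- contains code 36/125
  'f': [1/5 + 1/5*4/5, 1/5 + 1/5*1/1) = [9/25, 2/5)
  emit 'b', narrow to [7/25, 9/25)
Step 3: interval [7/25, 9/25), width = 9/25 - 7/25 = 2/25
  'd': [7/25 + 2/25*0/1, 7/25 + 2/25*1/5) = [7/25, 37/125) <- contains code 36/125
  'c': [7/25 + 2/25*1/5, 7/25 + 2/25*2/5) = [37/125, 39/125)
  'b': [7/25 + 2/25*2/5, 7/25 + 2/25*4/5) = [39/125, 43/125)
  'f': [7/25 + 2/25*4/5, 7/25 + 2/25*1/1) = [43/125, 9/25)
  emit 'd', narrow to [7/25, 37/125)

Answer: cbd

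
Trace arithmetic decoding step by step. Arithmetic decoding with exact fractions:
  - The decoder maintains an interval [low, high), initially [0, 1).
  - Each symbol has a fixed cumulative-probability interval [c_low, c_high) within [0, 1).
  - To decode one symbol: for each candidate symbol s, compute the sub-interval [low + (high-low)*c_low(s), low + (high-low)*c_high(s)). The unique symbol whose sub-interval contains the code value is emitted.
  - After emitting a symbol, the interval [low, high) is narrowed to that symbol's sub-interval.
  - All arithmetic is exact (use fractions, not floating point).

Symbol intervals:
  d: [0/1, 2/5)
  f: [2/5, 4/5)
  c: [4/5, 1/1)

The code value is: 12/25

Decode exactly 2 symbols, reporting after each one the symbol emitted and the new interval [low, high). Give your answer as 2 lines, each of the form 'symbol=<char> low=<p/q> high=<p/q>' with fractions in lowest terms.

Step 1: interval [0/1, 1/1), width = 1/1 - 0/1 = 1/1
  'd': [0/1 + 1/1*0/1, 0/1 + 1/1*2/5) = [0/1, 2/5)
  'f': [0/1 + 1/1*2/5, 0/1 + 1/1*4/5) = [2/5, 4/5) <- contains code 12/25
  'c': [0/1 + 1/1*4/5, 0/1 + 1/1*1/1) = [4/5, 1/1)
  emit 'f', narrow to [2/5, 4/5)
Step 2: interval [2/5, 4/5), width = 4/5 - 2/5 = 2/5
  'd': [2/5 + 2/5*0/1, 2/5 + 2/5*2/5) = [2/5, 14/25) <- contains code 12/25
  'f': [2/5 + 2/5*2/5, 2/5 + 2/5*4/5) = [14/25, 18/25)
  'c': [2/5 + 2/5*4/5, 2/5 + 2/5*1/1) = [18/25, 4/5)
  emit 'd', narrow to [2/5, 14/25)

Answer: symbol=f low=2/5 high=4/5
symbol=d low=2/5 high=14/25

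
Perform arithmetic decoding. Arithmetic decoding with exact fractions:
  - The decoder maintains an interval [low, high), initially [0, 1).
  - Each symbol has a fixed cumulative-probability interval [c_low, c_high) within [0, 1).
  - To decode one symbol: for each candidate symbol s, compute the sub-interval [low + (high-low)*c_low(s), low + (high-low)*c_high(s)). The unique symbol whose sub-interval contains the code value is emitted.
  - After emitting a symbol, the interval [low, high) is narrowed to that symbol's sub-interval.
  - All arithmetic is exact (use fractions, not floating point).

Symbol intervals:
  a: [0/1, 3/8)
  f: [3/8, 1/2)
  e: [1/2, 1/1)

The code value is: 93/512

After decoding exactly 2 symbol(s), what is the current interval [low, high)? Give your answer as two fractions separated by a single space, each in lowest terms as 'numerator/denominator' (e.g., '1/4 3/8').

Step 1: interval [0/1, 1/1), width = 1/1 - 0/1 = 1/1
  'a': [0/1 + 1/1*0/1, 0/1 + 1/1*3/8) = [0/1, 3/8) <- contains code 93/512
  'f': [0/1 + 1/1*3/8, 0/1 + 1/1*1/2) = [3/8, 1/2)
  'e': [0/1 + 1/1*1/2, 0/1 + 1/1*1/1) = [1/2, 1/1)
  emit 'a', narrow to [0/1, 3/8)
Step 2: interval [0/1, 3/8), width = 3/8 - 0/1 = 3/8
  'a': [0/1 + 3/8*0/1, 0/1 + 3/8*3/8) = [0/1, 9/64)
  'f': [0/1 + 3/8*3/8, 0/1 + 3/8*1/2) = [9/64, 3/16) <- contains code 93/512
  'e': [0/1 + 3/8*1/2, 0/1 + 3/8*1/1) = [3/16, 3/8)
  emit 'f', narrow to [9/64, 3/16)

Answer: 9/64 3/16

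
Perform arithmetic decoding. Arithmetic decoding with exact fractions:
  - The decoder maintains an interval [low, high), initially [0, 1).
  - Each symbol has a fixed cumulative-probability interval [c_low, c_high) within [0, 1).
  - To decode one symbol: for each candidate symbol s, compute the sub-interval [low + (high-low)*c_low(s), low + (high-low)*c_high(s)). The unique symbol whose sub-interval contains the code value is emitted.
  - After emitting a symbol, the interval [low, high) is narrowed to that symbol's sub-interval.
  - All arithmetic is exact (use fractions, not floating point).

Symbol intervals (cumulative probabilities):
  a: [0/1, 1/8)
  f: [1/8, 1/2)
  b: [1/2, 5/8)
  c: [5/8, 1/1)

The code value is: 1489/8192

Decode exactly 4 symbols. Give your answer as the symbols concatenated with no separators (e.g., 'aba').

Step 1: interval [0/1, 1/1), width = 1/1 - 0/1 = 1/1
  'a': [0/1 + 1/1*0/1, 0/1 + 1/1*1/8) = [0/1, 1/8)
  'f': [0/1 + 1/1*1/8, 0/1 + 1/1*1/2) = [1/8, 1/2) <- contains code 1489/8192
  'b': [0/1 + 1/1*1/2, 0/1 + 1/1*5/8) = [1/2, 5/8)
  'c': [0/1 + 1/1*5/8, 0/1 + 1/1*1/1) = [5/8, 1/1)
  emit 'f', narrow to [1/8, 1/2)
Step 2: interval [1/8, 1/2), width = 1/2 - 1/8 = 3/8
  'a': [1/8 + 3/8*0/1, 1/8 + 3/8*1/8) = [1/8, 11/64)
  'f': [1/8 + 3/8*1/8, 1/8 + 3/8*1/2) = [11/64, 5/16) <- contains code 1489/8192
  'b': [1/8 + 3/8*1/2, 1/8 + 3/8*5/8) = [5/16, 23/64)
  'c': [1/8 + 3/8*5/8, 1/8 + 3/8*1/1) = [23/64, 1/2)
  emit 'f', narrow to [11/64, 5/16)
Step 3: interval [11/64, 5/16), width = 5/16 - 11/64 = 9/64
  'a': [11/64 + 9/64*0/1, 11/64 + 9/64*1/8) = [11/64, 97/512) <- contains code 1489/8192
  'f': [11/64 + 9/64*1/8, 11/64 + 9/64*1/2) = [97/512, 31/128)
  'b': [11/64 + 9/64*1/2, 11/64 + 9/64*5/8) = [31/128, 133/512)
  'c': [11/64 + 9/64*5/8, 11/64 + 9/64*1/1) = [133/512, 5/16)
  emit 'a', narrow to [11/64, 97/512)
Step 4: interval [11/64, 97/512), width = 97/512 - 11/64 = 9/512
  'a': [11/64 + 9/512*0/1, 11/64 + 9/512*1/8) = [11/64, 713/4096)
  'f': [11/64 + 9/512*1/8, 11/64 + 9/512*1/2) = [713/4096, 185/1024)
  'b': [11/64 + 9/512*1/2, 11/64 + 9/512*5/8) = [185/1024, 749/4096) <- contains code 1489/8192
  'c': [11/64 + 9/512*5/8, 11/64 + 9/512*1/1) = [749/4096, 97/512)
  emit 'b', narrow to [185/1024, 749/4096)

Answer: ffab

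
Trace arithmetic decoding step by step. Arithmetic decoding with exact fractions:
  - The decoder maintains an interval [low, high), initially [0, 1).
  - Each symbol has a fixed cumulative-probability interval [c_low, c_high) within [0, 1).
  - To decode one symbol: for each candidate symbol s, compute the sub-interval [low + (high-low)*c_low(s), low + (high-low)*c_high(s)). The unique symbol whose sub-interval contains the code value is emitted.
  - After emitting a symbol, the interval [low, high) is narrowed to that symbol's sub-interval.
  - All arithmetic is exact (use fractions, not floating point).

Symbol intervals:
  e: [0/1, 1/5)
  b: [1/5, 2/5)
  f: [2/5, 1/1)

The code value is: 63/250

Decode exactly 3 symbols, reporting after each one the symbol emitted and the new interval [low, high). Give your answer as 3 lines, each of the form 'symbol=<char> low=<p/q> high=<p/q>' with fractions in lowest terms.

Answer: symbol=b low=1/5 high=2/5
symbol=b low=6/25 high=7/25
symbol=b low=31/125 high=32/125

Derivation:
Step 1: interval [0/1, 1/1), width = 1/1 - 0/1 = 1/1
  'e': [0/1 + 1/1*0/1, 0/1 + 1/1*1/5) = [0/1, 1/5)
  'b': [0/1 + 1/1*1/5, 0/1 + 1/1*2/5) = [1/5, 2/5) <- contains code 63/250
  'f': [0/1 + 1/1*2/5, 0/1 + 1/1*1/1) = [2/5, 1/1)
  emit 'b', narrow to [1/5, 2/5)
Step 2: interval [1/5, 2/5), width = 2/5 - 1/5 = 1/5
  'e': [1/5 + 1/5*0/1, 1/5 + 1/5*1/5) = [1/5, 6/25)
  'b': [1/5 + 1/5*1/5, 1/5 + 1/5*2/5) = [6/25, 7/25) <- contains code 63/250
  'f': [1/5 + 1/5*2/5, 1/5 + 1/5*1/1) = [7/25, 2/5)
  emit 'b', narrow to [6/25, 7/25)
Step 3: interval [6/25, 7/25), width = 7/25 - 6/25 = 1/25
  'e': [6/25 + 1/25*0/1, 6/25 + 1/25*1/5) = [6/25, 31/125)
  'b': [6/25 + 1/25*1/5, 6/25 + 1/25*2/5) = [31/125, 32/125) <- contains code 63/250
  'f': [6/25 + 1/25*2/5, 6/25 + 1/25*1/1) = [32/125, 7/25)
  emit 'b', narrow to [31/125, 32/125)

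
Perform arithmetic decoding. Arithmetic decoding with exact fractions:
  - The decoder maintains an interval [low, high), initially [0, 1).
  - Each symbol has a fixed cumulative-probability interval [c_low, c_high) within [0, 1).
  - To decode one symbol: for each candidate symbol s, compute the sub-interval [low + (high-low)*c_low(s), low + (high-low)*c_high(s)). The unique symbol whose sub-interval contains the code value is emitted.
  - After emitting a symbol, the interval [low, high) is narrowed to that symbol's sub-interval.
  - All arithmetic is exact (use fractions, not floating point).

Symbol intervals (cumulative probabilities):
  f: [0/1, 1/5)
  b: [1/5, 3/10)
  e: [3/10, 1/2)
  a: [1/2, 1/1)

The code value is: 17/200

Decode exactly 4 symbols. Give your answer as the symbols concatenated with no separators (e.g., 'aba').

Answer: feab

Derivation:
Step 1: interval [0/1, 1/1), width = 1/1 - 0/1 = 1/1
  'f': [0/1 + 1/1*0/1, 0/1 + 1/1*1/5) = [0/1, 1/5) <- contains code 17/200
  'b': [0/1 + 1/1*1/5, 0/1 + 1/1*3/10) = [1/5, 3/10)
  'e': [0/1 + 1/1*3/10, 0/1 + 1/1*1/2) = [3/10, 1/2)
  'a': [0/1 + 1/1*1/2, 0/1 + 1/1*1/1) = [1/2, 1/1)
  emit 'f', narrow to [0/1, 1/5)
Step 2: interval [0/1, 1/5), width = 1/5 - 0/1 = 1/5
  'f': [0/1 + 1/5*0/1, 0/1 + 1/5*1/5) = [0/1, 1/25)
  'b': [0/1 + 1/5*1/5, 0/1 + 1/5*3/10) = [1/25, 3/50)
  'e': [0/1 + 1/5*3/10, 0/1 + 1/5*1/2) = [3/50, 1/10) <- contains code 17/200
  'a': [0/1 + 1/5*1/2, 0/1 + 1/5*1/1) = [1/10, 1/5)
  emit 'e', narrow to [3/50, 1/10)
Step 3: interval [3/50, 1/10), width = 1/10 - 3/50 = 1/25
  'f': [3/50 + 1/25*0/1, 3/50 + 1/25*1/5) = [3/50, 17/250)
  'b': [3/50 + 1/25*1/5, 3/50 + 1/25*3/10) = [17/250, 9/125)
  'e': [3/50 + 1/25*3/10, 3/50 + 1/25*1/2) = [9/125, 2/25)
  'a': [3/50 + 1/25*1/2, 3/50 + 1/25*1/1) = [2/25, 1/10) <- contains code 17/200
  emit 'a', narrow to [2/25, 1/10)
Step 4: interval [2/25, 1/10), width = 1/10 - 2/25 = 1/50
  'f': [2/25 + 1/50*0/1, 2/25 + 1/50*1/5) = [2/25, 21/250)
  'b': [2/25 + 1/50*1/5, 2/25 + 1/50*3/10) = [21/250, 43/500) <- contains code 17/200
  'e': [2/25 + 1/50*3/10, 2/25 + 1/50*1/2) = [43/500, 9/100)
  'a': [2/25 + 1/50*1/2, 2/25 + 1/50*1/1) = [9/100, 1/10)
  emit 'b', narrow to [21/250, 43/500)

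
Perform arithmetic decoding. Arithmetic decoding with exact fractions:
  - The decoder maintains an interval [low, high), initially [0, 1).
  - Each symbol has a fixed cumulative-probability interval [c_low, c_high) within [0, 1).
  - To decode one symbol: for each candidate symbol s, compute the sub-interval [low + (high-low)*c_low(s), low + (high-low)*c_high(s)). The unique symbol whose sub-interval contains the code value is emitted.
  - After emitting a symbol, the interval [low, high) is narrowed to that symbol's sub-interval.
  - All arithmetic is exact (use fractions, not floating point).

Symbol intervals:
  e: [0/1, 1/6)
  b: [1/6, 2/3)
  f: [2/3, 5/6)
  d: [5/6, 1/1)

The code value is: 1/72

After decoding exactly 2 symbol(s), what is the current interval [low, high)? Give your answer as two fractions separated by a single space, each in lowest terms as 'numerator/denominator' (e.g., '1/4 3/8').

Answer: 0/1 1/36

Derivation:
Step 1: interval [0/1, 1/1), width = 1/1 - 0/1 = 1/1
  'e': [0/1 + 1/1*0/1, 0/1 + 1/1*1/6) = [0/1, 1/6) <- contains code 1/72
  'b': [0/1 + 1/1*1/6, 0/1 + 1/1*2/3) = [1/6, 2/3)
  'f': [0/1 + 1/1*2/3, 0/1 + 1/1*5/6) = [2/3, 5/6)
  'd': [0/1 + 1/1*5/6, 0/1 + 1/1*1/1) = [5/6, 1/1)
  emit 'e', narrow to [0/1, 1/6)
Step 2: interval [0/1, 1/6), width = 1/6 - 0/1 = 1/6
  'e': [0/1 + 1/6*0/1, 0/1 + 1/6*1/6) = [0/1, 1/36) <- contains code 1/72
  'b': [0/1 + 1/6*1/6, 0/1 + 1/6*2/3) = [1/36, 1/9)
  'f': [0/1 + 1/6*2/3, 0/1 + 1/6*5/6) = [1/9, 5/36)
  'd': [0/1 + 1/6*5/6, 0/1 + 1/6*1/1) = [5/36, 1/6)
  emit 'e', narrow to [0/1, 1/36)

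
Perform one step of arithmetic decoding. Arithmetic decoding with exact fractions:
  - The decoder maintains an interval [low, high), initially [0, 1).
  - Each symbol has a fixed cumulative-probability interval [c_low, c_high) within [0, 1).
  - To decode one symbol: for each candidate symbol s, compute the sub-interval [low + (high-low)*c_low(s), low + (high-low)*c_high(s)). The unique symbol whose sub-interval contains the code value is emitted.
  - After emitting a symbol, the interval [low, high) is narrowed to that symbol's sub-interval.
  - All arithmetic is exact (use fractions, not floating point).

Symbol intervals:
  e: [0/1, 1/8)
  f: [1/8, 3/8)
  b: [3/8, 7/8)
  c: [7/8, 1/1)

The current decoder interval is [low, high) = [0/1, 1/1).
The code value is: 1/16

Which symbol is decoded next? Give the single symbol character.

Answer: e

Derivation:
Interval width = high − low = 1/1 − 0/1 = 1/1
Scaled code = (code − low) / width = (1/16 − 0/1) / 1/1 = 1/16
  e: [0/1, 1/8) ← scaled code falls here ✓
  f: [1/8, 3/8) 
  b: [3/8, 7/8) 
  c: [7/8, 1/1) 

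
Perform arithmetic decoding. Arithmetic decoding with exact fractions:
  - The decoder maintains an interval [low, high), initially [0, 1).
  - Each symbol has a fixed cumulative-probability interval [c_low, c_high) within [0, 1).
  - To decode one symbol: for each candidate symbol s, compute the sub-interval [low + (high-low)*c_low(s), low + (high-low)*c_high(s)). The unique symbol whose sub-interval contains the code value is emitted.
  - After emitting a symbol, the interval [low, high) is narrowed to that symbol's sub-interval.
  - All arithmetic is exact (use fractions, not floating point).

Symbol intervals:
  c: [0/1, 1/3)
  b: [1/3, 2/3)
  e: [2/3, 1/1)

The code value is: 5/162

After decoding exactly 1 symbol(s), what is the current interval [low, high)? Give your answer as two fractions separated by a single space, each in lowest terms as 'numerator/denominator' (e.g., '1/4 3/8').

Step 1: interval [0/1, 1/1), width = 1/1 - 0/1 = 1/1
  'c': [0/1 + 1/1*0/1, 0/1 + 1/1*1/3) = [0/1, 1/3) <- contains code 5/162
  'b': [0/1 + 1/1*1/3, 0/1 + 1/1*2/3) = [1/3, 2/3)
  'e': [0/1 + 1/1*2/3, 0/1 + 1/1*1/1) = [2/3, 1/1)
  emit 'c', narrow to [0/1, 1/3)

Answer: 0/1 1/3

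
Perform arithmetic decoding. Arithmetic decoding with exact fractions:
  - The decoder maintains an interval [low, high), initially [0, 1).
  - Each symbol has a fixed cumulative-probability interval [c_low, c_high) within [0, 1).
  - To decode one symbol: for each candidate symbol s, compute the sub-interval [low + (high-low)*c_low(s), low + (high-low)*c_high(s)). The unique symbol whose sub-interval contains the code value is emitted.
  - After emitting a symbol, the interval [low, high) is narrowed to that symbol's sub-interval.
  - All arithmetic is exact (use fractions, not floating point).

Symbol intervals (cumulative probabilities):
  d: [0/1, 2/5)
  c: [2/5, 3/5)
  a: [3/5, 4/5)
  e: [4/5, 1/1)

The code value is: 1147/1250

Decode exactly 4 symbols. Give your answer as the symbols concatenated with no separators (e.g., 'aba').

Answer: ecea

Derivation:
Step 1: interval [0/1, 1/1), width = 1/1 - 0/1 = 1/1
  'd': [0/1 + 1/1*0/1, 0/1 + 1/1*2/5) = [0/1, 2/5)
  'c': [0/1 + 1/1*2/5, 0/1 + 1/1*3/5) = [2/5, 3/5)
  'a': [0/1 + 1/1*3/5, 0/1 + 1/1*4/5) = [3/5, 4/5)
  'e': [0/1 + 1/1*4/5, 0/1 + 1/1*1/1) = [4/5, 1/1) <- contains code 1147/1250
  emit 'e', narrow to [4/5, 1/1)
Step 2: interval [4/5, 1/1), width = 1/1 - 4/5 = 1/5
  'd': [4/5 + 1/5*0/1, 4/5 + 1/5*2/5) = [4/5, 22/25)
  'c': [4/5 + 1/5*2/5, 4/5 + 1/5*3/5) = [22/25, 23/25) <- contains code 1147/1250
  'a': [4/5 + 1/5*3/5, 4/5 + 1/5*4/5) = [23/25, 24/25)
  'e': [4/5 + 1/5*4/5, 4/5 + 1/5*1/1) = [24/25, 1/1)
  emit 'c', narrow to [22/25, 23/25)
Step 3: interval [22/25, 23/25), width = 23/25 - 22/25 = 1/25
  'd': [22/25 + 1/25*0/1, 22/25 + 1/25*2/5) = [22/25, 112/125)
  'c': [22/25 + 1/25*2/5, 22/25 + 1/25*3/5) = [112/125, 113/125)
  'a': [22/25 + 1/25*3/5, 22/25 + 1/25*4/5) = [113/125, 114/125)
  'e': [22/25 + 1/25*4/5, 22/25 + 1/25*1/1) = [114/125, 23/25) <- contains code 1147/1250
  emit 'e', narrow to [114/125, 23/25)
Step 4: interval [114/125, 23/25), width = 23/25 - 114/125 = 1/125
  'd': [114/125 + 1/125*0/1, 114/125 + 1/125*2/5) = [114/125, 572/625)
  'c': [114/125 + 1/125*2/5, 114/125 + 1/125*3/5) = [572/625, 573/625)
  'a': [114/125 + 1/125*3/5, 114/125 + 1/125*4/5) = [573/625, 574/625) <- contains code 1147/1250
  'e': [114/125 + 1/125*4/5, 114/125 + 1/125*1/1) = [574/625, 23/25)
  emit 'a', narrow to [573/625, 574/625)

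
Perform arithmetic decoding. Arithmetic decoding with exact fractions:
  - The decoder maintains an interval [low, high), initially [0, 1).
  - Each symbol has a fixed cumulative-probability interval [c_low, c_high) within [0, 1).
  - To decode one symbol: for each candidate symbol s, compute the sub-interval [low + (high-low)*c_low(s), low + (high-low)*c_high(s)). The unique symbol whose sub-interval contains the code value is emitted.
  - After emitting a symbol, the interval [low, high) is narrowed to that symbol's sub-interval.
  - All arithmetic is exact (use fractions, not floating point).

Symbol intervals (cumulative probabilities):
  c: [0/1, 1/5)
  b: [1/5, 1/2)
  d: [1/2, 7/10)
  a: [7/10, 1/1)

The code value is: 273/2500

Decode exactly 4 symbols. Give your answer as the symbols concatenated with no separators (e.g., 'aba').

Answer: cdbc

Derivation:
Step 1: interval [0/1, 1/1), width = 1/1 - 0/1 = 1/1
  'c': [0/1 + 1/1*0/1, 0/1 + 1/1*1/5) = [0/1, 1/5) <- contains code 273/2500
  'b': [0/1 + 1/1*1/5, 0/1 + 1/1*1/2) = [1/5, 1/2)
  'd': [0/1 + 1/1*1/2, 0/1 + 1/1*7/10) = [1/2, 7/10)
  'a': [0/1 + 1/1*7/10, 0/1 + 1/1*1/1) = [7/10, 1/1)
  emit 'c', narrow to [0/1, 1/5)
Step 2: interval [0/1, 1/5), width = 1/5 - 0/1 = 1/5
  'c': [0/1 + 1/5*0/1, 0/1 + 1/5*1/5) = [0/1, 1/25)
  'b': [0/1 + 1/5*1/5, 0/1 + 1/5*1/2) = [1/25, 1/10)
  'd': [0/1 + 1/5*1/2, 0/1 + 1/5*7/10) = [1/10, 7/50) <- contains code 273/2500
  'a': [0/1 + 1/5*7/10, 0/1 + 1/5*1/1) = [7/50, 1/5)
  emit 'd', narrow to [1/10, 7/50)
Step 3: interval [1/10, 7/50), width = 7/50 - 1/10 = 1/25
  'c': [1/10 + 1/25*0/1, 1/10 + 1/25*1/5) = [1/10, 27/250)
  'b': [1/10 + 1/25*1/5, 1/10 + 1/25*1/2) = [27/250, 3/25) <- contains code 273/2500
  'd': [1/10 + 1/25*1/2, 1/10 + 1/25*7/10) = [3/25, 16/125)
  'a': [1/10 + 1/25*7/10, 1/10 + 1/25*1/1) = [16/125, 7/50)
  emit 'b', narrow to [27/250, 3/25)
Step 4: interval [27/250, 3/25), width = 3/25 - 27/250 = 3/250
  'c': [27/250 + 3/250*0/1, 27/250 + 3/250*1/5) = [27/250, 69/625) <- contains code 273/2500
  'b': [27/250 + 3/250*1/5, 27/250 + 3/250*1/2) = [69/625, 57/500)
  'd': [27/250 + 3/250*1/2, 27/250 + 3/250*7/10) = [57/500, 291/2500)
  'a': [27/250 + 3/250*7/10, 27/250 + 3/250*1/1) = [291/2500, 3/25)
  emit 'c', narrow to [27/250, 69/625)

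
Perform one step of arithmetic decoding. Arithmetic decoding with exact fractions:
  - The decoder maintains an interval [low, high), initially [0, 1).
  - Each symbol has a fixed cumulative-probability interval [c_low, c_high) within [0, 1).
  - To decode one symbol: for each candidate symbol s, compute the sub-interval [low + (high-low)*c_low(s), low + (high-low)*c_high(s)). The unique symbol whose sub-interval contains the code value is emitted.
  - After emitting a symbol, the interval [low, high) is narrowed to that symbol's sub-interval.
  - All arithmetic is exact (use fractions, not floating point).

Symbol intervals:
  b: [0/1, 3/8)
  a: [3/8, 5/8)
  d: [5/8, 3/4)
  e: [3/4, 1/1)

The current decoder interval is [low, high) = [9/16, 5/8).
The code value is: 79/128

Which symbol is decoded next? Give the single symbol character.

Answer: e

Derivation:
Interval width = high − low = 5/8 − 9/16 = 1/16
Scaled code = (code − low) / width = (79/128 − 9/16) / 1/16 = 7/8
  b: [0/1, 3/8) 
  a: [3/8, 5/8) 
  d: [5/8, 3/4) 
  e: [3/4, 1/1) ← scaled code falls here ✓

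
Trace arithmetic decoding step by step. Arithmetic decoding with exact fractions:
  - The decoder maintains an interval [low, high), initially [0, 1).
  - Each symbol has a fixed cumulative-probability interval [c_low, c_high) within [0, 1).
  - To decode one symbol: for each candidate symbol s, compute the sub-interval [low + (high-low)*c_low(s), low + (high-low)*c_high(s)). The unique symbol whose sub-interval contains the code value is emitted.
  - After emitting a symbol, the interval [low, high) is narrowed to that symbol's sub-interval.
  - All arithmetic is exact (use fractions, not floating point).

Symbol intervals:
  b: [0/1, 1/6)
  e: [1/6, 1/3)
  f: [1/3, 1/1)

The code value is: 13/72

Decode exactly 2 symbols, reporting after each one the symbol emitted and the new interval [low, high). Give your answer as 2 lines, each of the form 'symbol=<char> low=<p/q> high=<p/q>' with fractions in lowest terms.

Answer: symbol=e low=1/6 high=1/3
symbol=b low=1/6 high=7/36

Derivation:
Step 1: interval [0/1, 1/1), width = 1/1 - 0/1 = 1/1
  'b': [0/1 + 1/1*0/1, 0/1 + 1/1*1/6) = [0/1, 1/6)
  'e': [0/1 + 1/1*1/6, 0/1 + 1/1*1/3) = [1/6, 1/3) <- contains code 13/72
  'f': [0/1 + 1/1*1/3, 0/1 + 1/1*1/1) = [1/3, 1/1)
  emit 'e', narrow to [1/6, 1/3)
Step 2: interval [1/6, 1/3), width = 1/3 - 1/6 = 1/6
  'b': [1/6 + 1/6*0/1, 1/6 + 1/6*1/6) = [1/6, 7/36) <- contains code 13/72
  'e': [1/6 + 1/6*1/6, 1/6 + 1/6*1/3) = [7/36, 2/9)
  'f': [1/6 + 1/6*1/3, 1/6 + 1/6*1/1) = [2/9, 1/3)
  emit 'b', narrow to [1/6, 7/36)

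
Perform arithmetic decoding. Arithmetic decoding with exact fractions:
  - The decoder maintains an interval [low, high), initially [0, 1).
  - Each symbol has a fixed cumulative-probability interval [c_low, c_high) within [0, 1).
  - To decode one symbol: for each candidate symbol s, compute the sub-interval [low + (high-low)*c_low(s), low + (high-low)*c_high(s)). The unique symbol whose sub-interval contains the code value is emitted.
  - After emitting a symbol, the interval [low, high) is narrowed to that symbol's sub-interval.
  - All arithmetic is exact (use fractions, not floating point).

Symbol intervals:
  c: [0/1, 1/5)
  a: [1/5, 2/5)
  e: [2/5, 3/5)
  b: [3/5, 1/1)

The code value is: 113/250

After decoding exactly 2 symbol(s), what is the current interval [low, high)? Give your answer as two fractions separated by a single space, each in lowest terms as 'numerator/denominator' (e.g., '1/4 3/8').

Step 1: interval [0/1, 1/1), width = 1/1 - 0/1 = 1/1
  'c': [0/1 + 1/1*0/1, 0/1 + 1/1*1/5) = [0/1, 1/5)
  'a': [0/1 + 1/1*1/5, 0/1 + 1/1*2/5) = [1/5, 2/5)
  'e': [0/1 + 1/1*2/5, 0/1 + 1/1*3/5) = [2/5, 3/5) <- contains code 113/250
  'b': [0/1 + 1/1*3/5, 0/1 + 1/1*1/1) = [3/5, 1/1)
  emit 'e', narrow to [2/5, 3/5)
Step 2: interval [2/5, 3/5), width = 3/5 - 2/5 = 1/5
  'c': [2/5 + 1/5*0/1, 2/5 + 1/5*1/5) = [2/5, 11/25)
  'a': [2/5 + 1/5*1/5, 2/5 + 1/5*2/5) = [11/25, 12/25) <- contains code 113/250
  'e': [2/5 + 1/5*2/5, 2/5 + 1/5*3/5) = [12/25, 13/25)
  'b': [2/5 + 1/5*3/5, 2/5 + 1/5*1/1) = [13/25, 3/5)
  emit 'a', narrow to [11/25, 12/25)

Answer: 11/25 12/25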